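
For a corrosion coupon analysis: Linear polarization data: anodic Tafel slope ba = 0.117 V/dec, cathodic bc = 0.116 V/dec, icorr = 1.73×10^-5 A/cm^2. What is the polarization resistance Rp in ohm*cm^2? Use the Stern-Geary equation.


Apply the Stern-Geary equation: Rp = ba*bc / (2.303*icorr*(ba+bc))
ba*bc = 0.117*0.116 = 0.013572
ba+bc = 0.233; 2.303*icorr*(ba+bc) = 2.303*1.73×10^-5*0.233 = 9.2831627×10^-6
Rp = 0.013572 / 9.2831627×10^-6 = 1462.0 ohm*cm^2

1462.0 ohm*cm^2


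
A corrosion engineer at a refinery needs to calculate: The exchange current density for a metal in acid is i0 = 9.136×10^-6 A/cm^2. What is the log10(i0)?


i0 = 9.136×10^-6 A/cm^2
log10(i0) = -5.039

-5.039


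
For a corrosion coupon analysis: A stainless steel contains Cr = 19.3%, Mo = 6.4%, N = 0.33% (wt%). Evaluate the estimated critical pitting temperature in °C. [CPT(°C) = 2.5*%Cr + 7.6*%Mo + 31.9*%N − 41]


Apply the ASTM G48 empirical CPT estimate: CPT(°C) = 2.5*%Cr + 7.6*%Mo + 31.9*%N − 41
2.5*19.3 = 48.25; 7.6*6.4 = 48.64; 31.9*0.33 = 10.527
CPT = 48.25 + 48.64 + 10.527 − 41 = 66.417 °C
Rounded to 0.1 °C: CPT ≈ 66.4 °C

66.4 °C


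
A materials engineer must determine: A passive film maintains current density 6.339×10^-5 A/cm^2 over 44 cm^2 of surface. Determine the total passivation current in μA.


I = i_pass * A, then convert A → μA (×10^6)
I = 6.339×10^-5 * 44 * 10^6 = 2789.16 μA

2789.16 μA


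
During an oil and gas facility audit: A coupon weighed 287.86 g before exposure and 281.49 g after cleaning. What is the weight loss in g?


Weight loss = initial − final
WL = 287.86 − 281.49 = 6.37 g

6.37 g


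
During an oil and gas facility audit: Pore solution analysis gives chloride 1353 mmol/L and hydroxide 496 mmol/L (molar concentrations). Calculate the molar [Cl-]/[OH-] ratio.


Threshold parameter = [Cl-] / [OH-] (molar basis; both in mmol/L, so units cancel)
Ratio = 1353 / 496 = 2.73

2.73


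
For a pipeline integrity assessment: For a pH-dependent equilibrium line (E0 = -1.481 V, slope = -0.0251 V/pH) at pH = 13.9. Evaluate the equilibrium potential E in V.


Apply the Pourbaix line equation: E = E0 + slope*pH
E = -1.481 + (-0.0251)*13.9 = -1.481 + (-0.34889) = -1.82989 V
Rounded to 3 decimal places: E = -1.830 V

-1.830 V


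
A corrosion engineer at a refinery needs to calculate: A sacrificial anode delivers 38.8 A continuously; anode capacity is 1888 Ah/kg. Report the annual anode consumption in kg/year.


Annual consumption = current * hours per year / capacity
Rate = 38.8 * 8760 / 1888 = 180.0 kg/year

180.0 kg/year


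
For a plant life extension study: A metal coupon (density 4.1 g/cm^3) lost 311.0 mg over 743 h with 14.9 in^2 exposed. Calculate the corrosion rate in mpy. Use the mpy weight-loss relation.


Apply the mpy weight-loss relation: CR = 534 * W / (D * A * T)
Numerator: 534 * 311.0 = 166074.0
Denominator: 4.1 * 14.9 * 743 = 45389.87
CR = 166074.0 / 45389.87 = 3.65883 mpy

3.65883 mpy


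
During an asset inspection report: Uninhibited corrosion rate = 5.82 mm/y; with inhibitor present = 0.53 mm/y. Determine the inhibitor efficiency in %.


Apply the inhibitor-efficiency definition: IE = (CR_blank − CR_inh)/CR_blank × 100
IE = (5.82 − 0.53) / 5.82 × 100
IE = 5.29 / 5.82 × 100 = 90.9 %

90.9 %


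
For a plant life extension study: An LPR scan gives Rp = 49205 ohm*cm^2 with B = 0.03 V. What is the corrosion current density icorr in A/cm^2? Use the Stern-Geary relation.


Apply the Stern-Geary relation: icorr = B / Rp
icorr = 0.03 / 49205 = 6.097×10^-7 A/cm^2

6.097×10^-7 A/cm^2


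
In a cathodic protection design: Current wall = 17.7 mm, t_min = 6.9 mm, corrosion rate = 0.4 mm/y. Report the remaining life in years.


Apply the remaining-life relation: RL = (t_current − t_min) / CR
RL = (17.7 − 6.9) / 0.4 = 10.8 / 0.4 = 27.0 years

27.0 years


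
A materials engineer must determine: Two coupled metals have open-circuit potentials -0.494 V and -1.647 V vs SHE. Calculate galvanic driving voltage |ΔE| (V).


Driving voltage is the absolute potential difference.
|ΔE| = |-0.494 − (-1.647)| = 1.153 V

1.153 V


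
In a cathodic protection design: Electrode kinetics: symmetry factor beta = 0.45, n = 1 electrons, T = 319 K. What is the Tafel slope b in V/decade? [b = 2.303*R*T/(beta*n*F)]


Apply the Tafel slope relation: b = 2.303*R*T/(beta*n*F)
Numerator: 2.303 * 8.314 * 319 = 6107.94
Denominator: 0.45 * 1 * 96485 = 43418.25
b = 6107.94 / 43418.25 = 0.1407 V/decade

0.1407 V/decade


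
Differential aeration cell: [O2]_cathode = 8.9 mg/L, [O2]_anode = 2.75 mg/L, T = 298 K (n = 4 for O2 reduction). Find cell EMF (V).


Apply the Nernst concentration-cell relation: E = (RT/nF)*ln(C_cathode/C_anode)
RT/nF = 8.314*298/(4*96485) = 0.00641958 V
ln(8.9/2.75) = 1.17445
E = 0.00641958 * 1.17445 = 0.00754 V

0.00754 V


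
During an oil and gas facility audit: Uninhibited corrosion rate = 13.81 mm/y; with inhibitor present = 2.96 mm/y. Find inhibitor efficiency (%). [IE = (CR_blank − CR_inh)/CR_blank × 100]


Apply the inhibitor-efficiency definition: IE = (CR_blank − CR_inh)/CR_blank × 100
IE = (13.81 − 2.96) / 13.81 × 100
IE = 10.85 / 13.81 × 100 = 78.6 %

78.6 %


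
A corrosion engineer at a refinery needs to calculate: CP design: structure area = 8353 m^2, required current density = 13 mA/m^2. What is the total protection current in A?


I = area * current density, then convert mA → A (÷1000)
I = 8353 * 13 / 1000 = 108.59 A

108.59 A


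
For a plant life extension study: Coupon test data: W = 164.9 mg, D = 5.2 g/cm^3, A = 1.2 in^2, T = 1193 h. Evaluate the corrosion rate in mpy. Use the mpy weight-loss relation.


Apply the mpy weight-loss relation: CR = 534 * W / (D * A * T)
Numerator: 534 * 164.9 = 88056.6
Denominator: 5.2 * 1.2 * 1193 = 7444.32
CR = 88056.6 / 7444.32 = 11.829 mpy

11.829 mpy


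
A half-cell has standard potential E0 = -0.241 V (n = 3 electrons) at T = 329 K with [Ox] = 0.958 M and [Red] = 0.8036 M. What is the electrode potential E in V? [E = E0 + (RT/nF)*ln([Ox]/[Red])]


Apply the Nernst equation: E = E0 + (RT/nF)*ln([Ox]/[Red])
Step 1: RT/nF = 8.314*329/(3*96485) = 0.00944985 V
Step 2: [Ox]/[Red] = 0.958/0.8036 = 1.192135
Step 3: ln(1.192135) = 0.175746
Step 4: correction = 0.00944985 * 0.175746 = 0.0017 V
E = -0.241 + 0.0017 = -0.2393 V

-0.2393 V


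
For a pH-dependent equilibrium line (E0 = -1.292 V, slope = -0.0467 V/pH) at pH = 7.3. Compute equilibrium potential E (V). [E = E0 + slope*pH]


Apply the Pourbaix line equation: E = E0 + slope*pH
E = -1.292 + (-0.0467)*7.3 = -1.292 + (-0.34091) = -1.63291 V
Rounded to 4 decimal places: E = -1.6329 V

-1.6329 V


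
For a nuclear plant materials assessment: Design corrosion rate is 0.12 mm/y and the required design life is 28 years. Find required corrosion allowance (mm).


Corrosion allowance = CR × design life
CA = 0.12 * 28 = 3.36 mm

3.36 mm


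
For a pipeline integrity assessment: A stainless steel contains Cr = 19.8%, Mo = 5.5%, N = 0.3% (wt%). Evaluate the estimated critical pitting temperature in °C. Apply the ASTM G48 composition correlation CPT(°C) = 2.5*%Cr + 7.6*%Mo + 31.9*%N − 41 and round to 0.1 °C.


Apply the ASTM G48 empirical CPT estimate: CPT(°C) = 2.5*%Cr + 7.6*%Mo + 31.9*%N − 41
2.5*19.8 = 49.5; 7.6*5.5 = 41.8; 31.9*0.3 = 9.57
CPT = 49.5 + 41.8 + 9.57 − 41 = 59.87 °C
Rounded to 0.1 °C: CPT ≈ 59.9 °C

59.9 °C


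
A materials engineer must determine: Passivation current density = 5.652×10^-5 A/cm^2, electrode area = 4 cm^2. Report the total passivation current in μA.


I = i_pass * A, then convert A → μA (×10^6)
I = 5.652×10^-5 * 4 * 10^6 = 226.08 μA

226.08 μA


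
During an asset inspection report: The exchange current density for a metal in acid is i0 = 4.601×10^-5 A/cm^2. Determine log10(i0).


i0 = 4.601×10^-5 A/cm^2
log10(i0) = -4.337

-4.337


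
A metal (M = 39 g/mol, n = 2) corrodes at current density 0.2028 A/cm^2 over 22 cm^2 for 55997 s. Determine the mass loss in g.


Apply Faraday's law: m = i*A*t*M / (n*F)
Total charge passed Q = i*A*t = 0.2028*22*55997 = 249836.2152 C
m = Q*M/(n*F) = 249836.2152*39/(2*96485) = 50.493 g

50.493 g


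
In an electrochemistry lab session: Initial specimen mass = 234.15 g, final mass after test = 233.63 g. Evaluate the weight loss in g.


Weight loss = initial − final
WL = 234.15 − 233.63 = 0.52 g

0.52 g


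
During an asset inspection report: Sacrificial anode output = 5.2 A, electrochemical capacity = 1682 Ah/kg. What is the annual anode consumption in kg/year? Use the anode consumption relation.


Annual consumption = current * hours per year / capacity
Rate = 5.2 * 8760 / 1682 = 27.1 kg/year

27.1 kg/year


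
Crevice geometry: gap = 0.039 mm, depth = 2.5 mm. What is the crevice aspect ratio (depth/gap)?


Aspect ratio = depth / gap
Ratio = 2.5 / 0.039 = 64.1

64.1


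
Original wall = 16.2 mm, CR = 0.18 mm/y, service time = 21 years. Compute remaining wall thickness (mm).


Remaining wall = original − CR × time
t = 16.2 − 0.18*21 = 16.2 − 3.78 = 12.42 mm

12.42 mm


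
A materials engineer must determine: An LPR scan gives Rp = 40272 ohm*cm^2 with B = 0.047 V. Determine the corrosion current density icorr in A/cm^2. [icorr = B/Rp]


Apply the Stern-Geary relation: icorr = B / Rp
icorr = 0.047 / 40272 = 1.167×10^-6 A/cm^2

1.167×10^-6 A/cm^2


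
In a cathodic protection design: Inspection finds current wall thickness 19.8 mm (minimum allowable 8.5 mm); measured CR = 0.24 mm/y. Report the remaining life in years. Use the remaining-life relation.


Apply the remaining-life relation: RL = (t_current − t_min) / CR
RL = (19.8 − 8.5) / 0.24 = 11.3 / 0.24 = 47.1 years

47.1 years


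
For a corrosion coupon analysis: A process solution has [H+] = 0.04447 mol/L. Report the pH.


pH = −log10[H+]
pH = −log10(0.04447) = 1.35

1.35


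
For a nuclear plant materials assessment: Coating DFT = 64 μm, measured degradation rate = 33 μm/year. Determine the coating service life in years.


Service life = thickness / degradation rate
Life = 64 / 33 = 1.9 years

1.9 years


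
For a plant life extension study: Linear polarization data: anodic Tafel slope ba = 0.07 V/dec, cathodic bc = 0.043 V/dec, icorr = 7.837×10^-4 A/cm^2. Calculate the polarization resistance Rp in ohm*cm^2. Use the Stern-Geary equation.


Apply the Stern-Geary equation: Rp = ba*bc / (2.303*icorr*(ba+bc))
ba*bc = 0.07*0.043 = 0.00301
ba+bc = 0.113; 2.303*icorr*(ba+bc) = 2.303*7.837×10^-4*0.113 = 2.039493×10^-4
Rp = 0.00301 / 2.039493×10^-4 = 14.8 ohm*cm^2

14.8 ohm*cm^2


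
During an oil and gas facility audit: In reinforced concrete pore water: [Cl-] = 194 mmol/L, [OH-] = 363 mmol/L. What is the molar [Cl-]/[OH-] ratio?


Threshold parameter = [Cl-] / [OH-] (molar basis; both in mmol/L, so units cancel)
Ratio = 194 / 363 = 0.53

0.53


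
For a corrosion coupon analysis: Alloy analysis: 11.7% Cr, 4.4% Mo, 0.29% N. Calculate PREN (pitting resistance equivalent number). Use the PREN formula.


Apply the PREN formula: PREN = Cr + 3.3*Mo + 16*N
PREN = 11.7 + 3.3*4.4 + 16*0.29
PREN = 11.7 + 14.52 + 4.64 = 30.86

30.86


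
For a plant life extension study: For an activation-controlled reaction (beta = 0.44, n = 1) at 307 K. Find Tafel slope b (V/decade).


Apply the Tafel slope relation: b = 2.303*R*T/(beta*n*F)
Numerator: 2.303 * 8.314 * 307 = 5878.17
Denominator: 0.44 * 1 * 96485 = 42453.4
b = 5878.17 / 42453.4 = 0.138 V/decade

0.138 V/decade


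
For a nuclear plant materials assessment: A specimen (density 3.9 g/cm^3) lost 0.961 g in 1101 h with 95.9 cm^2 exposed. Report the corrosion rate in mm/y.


Apply the mm/y weight-loss relation: CR = 87600 * W / (D * A * T)
Numerator: 87600 * 0.961 = 84183.6
Denominator: 3.9 * 95.9 * 1101 = 411785.01
CR = 84183.6 / 411785.01 = 0.204436 mm/y

0.204436 mm/y


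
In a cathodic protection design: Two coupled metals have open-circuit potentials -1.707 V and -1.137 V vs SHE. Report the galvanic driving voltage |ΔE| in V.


Driving voltage is the absolute potential difference.
|ΔE| = |-1.707 − (-1.137)| = 0.57 V

0.57 V


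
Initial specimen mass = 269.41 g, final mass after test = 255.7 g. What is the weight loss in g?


Weight loss = initial − final
WL = 269.41 − 255.7 = 13.71 g

13.71 g


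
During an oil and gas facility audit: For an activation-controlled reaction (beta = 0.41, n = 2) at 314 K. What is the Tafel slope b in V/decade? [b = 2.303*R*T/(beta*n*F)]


Apply the Tafel slope relation: b = 2.303*R*T/(beta*n*F)
Numerator: 2.303 * 8.314 * 314 = 6012.2
Denominator: 0.41 * 2 * 96485 = 79117.7
b = 6012.2 / 79117.7 = 0.076 V/decade

0.076 V/decade


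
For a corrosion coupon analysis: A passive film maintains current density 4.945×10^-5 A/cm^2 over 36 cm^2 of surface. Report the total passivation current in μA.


I = i_pass * A, then convert A → μA (×10^6)
I = 4.945×10^-5 * 36 * 10^6 = 1780.2 μA

1780.2 μA


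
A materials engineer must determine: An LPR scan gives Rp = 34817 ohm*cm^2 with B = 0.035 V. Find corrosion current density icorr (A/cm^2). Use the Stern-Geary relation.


Apply the Stern-Geary relation: icorr = B / Rp
icorr = 0.035 / 34817 = 1.005×10^-6 A/cm^2

1.005×10^-6 A/cm^2


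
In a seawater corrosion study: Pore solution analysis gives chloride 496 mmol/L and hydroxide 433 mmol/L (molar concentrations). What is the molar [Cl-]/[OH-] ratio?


Threshold parameter = [Cl-] / [OH-] (molar basis; both in mmol/L, so units cancel)
Ratio = 496 / 433 = 1.15

1.15


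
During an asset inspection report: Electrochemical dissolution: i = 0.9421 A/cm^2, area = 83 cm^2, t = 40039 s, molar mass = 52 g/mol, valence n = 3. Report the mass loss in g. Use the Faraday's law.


Apply Faraday's law: m = i*A*t*M / (n*F)
Total charge passed Q = i*A*t = 0.9421*83*40039 = 3130821.5777 C
m = Q*M/(n*F) = 3130821.5777*52/(3*96485) = 562.446 g

562.446 g


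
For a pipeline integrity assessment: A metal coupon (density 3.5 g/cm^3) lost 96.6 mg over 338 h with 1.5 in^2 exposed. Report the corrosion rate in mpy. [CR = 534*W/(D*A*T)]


Apply the mpy weight-loss relation: CR = 534 * W / (D * A * T)
Numerator: 534 * 96.6 = 51584.4
Denominator: 3.5 * 1.5 * 338 = 1774.5
CR = 51584.4 / 1774.5 = 29.07 mpy

29.07 mpy


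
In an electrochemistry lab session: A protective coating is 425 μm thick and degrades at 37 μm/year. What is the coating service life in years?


Service life = thickness / degradation rate
Life = 425 / 37 = 11.5 years

11.5 years


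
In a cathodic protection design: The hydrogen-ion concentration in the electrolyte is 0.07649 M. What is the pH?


pH = −log10[H+]
pH = −log10(0.07649) = 1.12

1.12


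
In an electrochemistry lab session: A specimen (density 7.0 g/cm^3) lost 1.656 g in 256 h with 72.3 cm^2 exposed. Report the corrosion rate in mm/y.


Apply the mm/y weight-loss relation: CR = 87600 * W / (D * A * T)
Numerator: 87600 * 1.656 = 145065.6
Denominator: 7.0 * 72.3 * 256 = 129561.6
CR = 145065.6 / 129561.6 = 1.1197 mm/y

1.1197 mm/y


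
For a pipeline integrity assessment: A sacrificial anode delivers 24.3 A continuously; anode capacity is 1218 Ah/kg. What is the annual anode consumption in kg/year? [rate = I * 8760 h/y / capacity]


Annual consumption = current * hours per year / capacity
Rate = 24.3 * 8760 / 1218 = 174.8 kg/year

174.8 kg/year


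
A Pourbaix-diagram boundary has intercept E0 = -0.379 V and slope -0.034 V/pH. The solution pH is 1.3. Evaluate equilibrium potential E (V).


Apply the Pourbaix line equation: E = E0 + slope*pH
E = -0.379 + (-0.034)*1.3 = -0.379 + (-0.0442) = -0.4232 V
Rounded to 3 decimal places: E = -0.423 V

-0.423 V


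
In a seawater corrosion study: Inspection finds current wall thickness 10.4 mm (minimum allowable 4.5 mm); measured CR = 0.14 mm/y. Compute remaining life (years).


Apply the remaining-life relation: RL = (t_current − t_min) / CR
RL = (10.4 − 4.5) / 0.14 = 5.9 / 0.14 = 42.1 years

42.1 years


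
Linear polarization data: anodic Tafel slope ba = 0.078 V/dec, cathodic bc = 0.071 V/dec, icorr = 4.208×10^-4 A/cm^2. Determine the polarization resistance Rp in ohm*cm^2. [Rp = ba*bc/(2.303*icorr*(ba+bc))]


Apply the Stern-Geary equation: Rp = ba*bc / (2.303*icorr*(ba+bc))
ba*bc = 0.078*0.071 = 0.005538
ba+bc = 0.149; 2.303*icorr*(ba+bc) = 2.303*4.208×10^-4*0.149 = 1.4439626×10^-4
Rp = 0.005538 / 1.4439626×10^-4 = 38.4 ohm*cm^2

38.4 ohm*cm^2


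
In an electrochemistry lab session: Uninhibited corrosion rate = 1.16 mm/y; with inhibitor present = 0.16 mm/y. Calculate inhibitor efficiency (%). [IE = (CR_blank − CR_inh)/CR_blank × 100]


Apply the inhibitor-efficiency definition: IE = (CR_blank − CR_inh)/CR_blank × 100
IE = (1.16 − 0.16) / 1.16 × 100
IE = 1.0 / 1.16 × 100 = 86.2 %

86.2 %


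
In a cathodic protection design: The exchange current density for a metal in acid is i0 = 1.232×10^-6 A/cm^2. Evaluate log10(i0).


i0 = 1.232×10^-6 A/cm^2
log10(i0) = -5.909

-5.909


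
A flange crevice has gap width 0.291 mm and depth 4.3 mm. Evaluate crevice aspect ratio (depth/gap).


Aspect ratio = depth / gap
Ratio = 4.3 / 0.291 = 14.8

14.8


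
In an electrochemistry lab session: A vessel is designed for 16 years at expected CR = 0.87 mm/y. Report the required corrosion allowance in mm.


Corrosion allowance = CR × design life
CA = 0.87 * 16 = 13.92 mm

13.92 mm


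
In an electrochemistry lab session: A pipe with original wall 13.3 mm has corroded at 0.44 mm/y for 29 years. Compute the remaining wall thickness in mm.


Remaining wall = original − CR × time
t = 13.3 − 0.44*29 = 13.3 − 12.76 = 0.54 mm

0.54 mm


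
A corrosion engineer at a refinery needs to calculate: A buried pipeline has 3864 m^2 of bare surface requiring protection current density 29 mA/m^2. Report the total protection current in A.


I = area * current density, then convert mA → A (÷1000)
I = 3864 * 29 / 1000 = 112.06 A

112.06 A


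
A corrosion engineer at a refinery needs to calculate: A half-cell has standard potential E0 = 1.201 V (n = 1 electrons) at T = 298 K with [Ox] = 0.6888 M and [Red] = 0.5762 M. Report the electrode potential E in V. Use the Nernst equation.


Apply the Nernst equation: E = E0 + (RT/nF)*ln([Ox]/[Red])
Step 1: RT/nF = 8.314*298/(1*96485) = 0.02567831 V
Step 2: [Ox]/[Red] = 0.6888/0.5762 = 1.195418
Step 3: ln(1.195418) = 0.178496
Step 4: correction = 0.02567831 * 0.178496 = 0.005 V
E = 1.201 + 0.005 = 1.206 V

1.206 V


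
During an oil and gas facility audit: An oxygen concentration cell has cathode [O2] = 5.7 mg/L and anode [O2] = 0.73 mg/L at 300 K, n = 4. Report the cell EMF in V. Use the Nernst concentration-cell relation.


Apply the Nernst concentration-cell relation: E = (RT/nF)*ln(C_cathode/C_anode)
RT/nF = 8.314*300/(4*96485) = 0.00646266 V
ln(5.7/0.73) = 2.05518
E = 0.00646266 * 2.05518 = 0.01328 V

0.01328 V


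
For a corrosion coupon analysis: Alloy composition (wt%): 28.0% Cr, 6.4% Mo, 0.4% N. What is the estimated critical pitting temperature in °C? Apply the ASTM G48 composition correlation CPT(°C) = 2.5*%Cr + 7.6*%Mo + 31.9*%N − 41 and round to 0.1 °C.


Apply the ASTM G48 empirical CPT estimate: CPT(°C) = 2.5*%Cr + 7.6*%Mo + 31.9*%N − 41
2.5*28.0 = 70; 7.6*6.4 = 48.64; 31.9*0.4 = 12.76
CPT = 70 + 48.64 + 12.76 − 41 = 90.4 °C
Rounded to 0.1 °C: CPT ≈ 90.4 °C

90.4 °C


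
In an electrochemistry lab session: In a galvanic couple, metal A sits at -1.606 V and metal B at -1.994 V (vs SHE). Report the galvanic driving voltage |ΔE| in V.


Driving voltage is the absolute potential difference.
|ΔE| = |-1.606 − (-1.994)| = 0.388 V

0.388 V


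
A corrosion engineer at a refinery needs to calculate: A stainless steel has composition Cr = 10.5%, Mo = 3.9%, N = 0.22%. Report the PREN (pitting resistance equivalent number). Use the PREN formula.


Apply the PREN formula: PREN = Cr + 3.3*Mo + 16*N
PREN = 10.5 + 3.3*3.9 + 16*0.22
PREN = 10.5 + 12.87 + 3.52 = 26.89

26.89


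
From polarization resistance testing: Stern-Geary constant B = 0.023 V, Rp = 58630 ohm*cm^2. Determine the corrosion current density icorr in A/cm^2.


Apply the Stern-Geary relation: icorr = B / Rp
icorr = 0.023 / 58630 = 3.923×10^-7 A/cm^2

3.923×10^-7 A/cm^2


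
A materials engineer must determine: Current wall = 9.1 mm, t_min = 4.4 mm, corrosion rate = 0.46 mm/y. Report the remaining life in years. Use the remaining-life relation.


Apply the remaining-life relation: RL = (t_current − t_min) / CR
RL = (9.1 − 4.4) / 0.46 = 4.7 / 0.46 = 10.2 years

10.2 years


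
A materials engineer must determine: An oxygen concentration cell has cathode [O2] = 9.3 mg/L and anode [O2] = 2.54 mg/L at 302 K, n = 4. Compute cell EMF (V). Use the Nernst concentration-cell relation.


Apply the Nernst concentration-cell relation: E = (RT/nF)*ln(C_cathode/C_anode)
RT/nF = 8.314*302/(4*96485) = 0.00650575 V
ln(9.3/2.54) = 1.29785
E = 0.00650575 * 1.29785 = 0.00844 V

0.00844 V


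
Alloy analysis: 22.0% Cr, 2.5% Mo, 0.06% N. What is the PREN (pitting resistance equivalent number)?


Apply the PREN formula: PREN = Cr + 3.3*Mo + 16*N
PREN = 22.0 + 3.3*2.5 + 16*0.06
PREN = 22.0 + 8.25 + 0.96 = 31.21

31.21


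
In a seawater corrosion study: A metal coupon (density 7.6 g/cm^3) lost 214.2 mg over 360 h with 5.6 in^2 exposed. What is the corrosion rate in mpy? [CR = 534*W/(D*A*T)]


Apply the mpy weight-loss relation: CR = 534 * W / (D * A * T)
Numerator: 534 * 214.2 = 114382.8
Denominator: 7.6 * 5.6 * 360 = 15321.6
CR = 114382.8 / 15321.6 = 7.46546 mpy

7.46546 mpy


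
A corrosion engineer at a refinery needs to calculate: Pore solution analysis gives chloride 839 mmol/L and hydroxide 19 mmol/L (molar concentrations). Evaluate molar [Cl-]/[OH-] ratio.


Threshold parameter = [Cl-] / [OH-] (molar basis; both in mmol/L, so units cancel)
Ratio = 839 / 19 = 44.16

44.16


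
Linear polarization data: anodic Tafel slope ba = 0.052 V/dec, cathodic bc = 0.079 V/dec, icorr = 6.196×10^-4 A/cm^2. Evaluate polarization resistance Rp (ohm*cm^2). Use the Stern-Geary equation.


Apply the Stern-Geary equation: Rp = ba*bc / (2.303*icorr*(ba+bc))
ba*bc = 0.052*0.079 = 0.004108
ba+bc = 0.131; 2.303*icorr*(ba+bc) = 2.303*6.196×10^-4*0.131 = 1.8692898×10^-4
Rp = 0.004108 / 1.8692898×10^-4 = 21.98 ohm*cm^2

21.98 ohm*cm^2


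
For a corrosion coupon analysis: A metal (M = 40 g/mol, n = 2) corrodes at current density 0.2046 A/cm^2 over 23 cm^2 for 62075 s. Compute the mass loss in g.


Apply Faraday's law: m = i*A*t*M / (n*F)
Total charge passed Q = i*A*t = 0.2046*23*62075 = 292112.535 C
m = Q*M/(n*F) = 292112.535*40/(2*96485) = 60.5509 g

60.5509 g


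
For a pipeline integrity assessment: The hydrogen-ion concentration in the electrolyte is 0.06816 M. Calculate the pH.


pH = −log10[H+]
pH = −log10(0.06816) = 1.17

1.17


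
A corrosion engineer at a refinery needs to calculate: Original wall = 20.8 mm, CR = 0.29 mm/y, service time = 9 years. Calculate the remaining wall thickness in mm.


Remaining wall = original − CR × time
t = 20.8 − 0.29*9 = 20.8 − 2.61 = 18.19 mm

18.19 mm


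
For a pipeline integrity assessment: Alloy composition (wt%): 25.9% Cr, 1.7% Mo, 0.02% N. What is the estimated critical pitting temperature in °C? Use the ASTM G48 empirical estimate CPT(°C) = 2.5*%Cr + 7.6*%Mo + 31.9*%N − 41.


Apply the ASTM G48 empirical CPT estimate: CPT(°C) = 2.5*%Cr + 7.6*%Mo + 31.9*%N − 41
2.5*25.9 = 64.75; 7.6*1.7 = 12.92; 31.9*0.02 = 0.638
CPT = 64.75 + 12.92 + 0.638 − 41 = 37.308 °C
Rounded to 0.1 °C: CPT ≈ 37.3 °C

37.3 °C


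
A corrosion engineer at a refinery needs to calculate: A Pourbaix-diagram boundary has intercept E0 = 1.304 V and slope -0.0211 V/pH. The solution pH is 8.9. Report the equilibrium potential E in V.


Apply the Pourbaix line equation: E = E0 + slope*pH
E = 1.304 + (-0.0211)*8.9 = 1.304 + (-0.18779) = 1.11621 V
Rounded to 3 decimal places: E = 1.116 V

1.116 V


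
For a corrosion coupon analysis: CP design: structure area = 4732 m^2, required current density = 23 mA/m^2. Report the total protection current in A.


I = area * current density, then convert mA → A (÷1000)
I = 4732 * 23 / 1000 = 108.84 A

108.84 A


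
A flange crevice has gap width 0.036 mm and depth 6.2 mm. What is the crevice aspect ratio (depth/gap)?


Aspect ratio = depth / gap
Ratio = 6.2 / 0.036 = 172.2

172.2


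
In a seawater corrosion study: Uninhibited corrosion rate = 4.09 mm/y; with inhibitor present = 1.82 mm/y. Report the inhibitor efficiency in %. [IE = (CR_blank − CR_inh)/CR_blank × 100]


Apply the inhibitor-efficiency definition: IE = (CR_blank − CR_inh)/CR_blank × 100
IE = (4.09 − 1.82) / 4.09 × 100
IE = 2.27 / 4.09 × 100 = 55.5 %

55.5 %


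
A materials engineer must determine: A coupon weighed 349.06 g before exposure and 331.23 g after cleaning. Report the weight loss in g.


Weight loss = initial − final
WL = 349.06 − 331.23 = 17.83 g

17.83 g


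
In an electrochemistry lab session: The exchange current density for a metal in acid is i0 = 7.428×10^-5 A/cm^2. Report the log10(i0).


i0 = 7.428×10^-5 A/cm^2
log10(i0) = -4.129

-4.129


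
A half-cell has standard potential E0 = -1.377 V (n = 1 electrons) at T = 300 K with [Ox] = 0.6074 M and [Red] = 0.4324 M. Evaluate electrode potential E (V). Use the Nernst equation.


Apply the Nernst equation: E = E0 + (RT/nF)*ln([Ox]/[Red])
Step 1: RT/nF = 8.314*300/(1*96485) = 0.02585065 V
Step 2: [Ox]/[Red] = 0.6074/0.4324 = 1.404718
Step 3: ln(1.404718) = 0.339837
Step 4: correction = 0.02585065 * 0.339837 = 0.0088 V
E = -1.377 + 0.0088 = -1.3682 V

-1.3682 V


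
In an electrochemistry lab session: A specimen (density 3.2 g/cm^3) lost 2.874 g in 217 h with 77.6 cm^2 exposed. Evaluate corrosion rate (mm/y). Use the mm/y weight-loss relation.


Apply the mm/y weight-loss relation: CR = 87600 * W / (D * A * T)
Numerator: 87600 * 2.874 = 251762.4
Denominator: 3.2 * 77.6 * 217 = 53885.44
CR = 251762.4 / 53885.44 = 4.67218 mm/y

4.67218 mm/y


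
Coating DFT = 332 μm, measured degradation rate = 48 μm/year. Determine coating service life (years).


Service life = thickness / degradation rate
Life = 332 / 48 = 6.9 years

6.9 years


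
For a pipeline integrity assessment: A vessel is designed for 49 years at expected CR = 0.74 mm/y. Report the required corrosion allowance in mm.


Corrosion allowance = CR × design life
CA = 0.74 * 49 = 36.26 mm

36.26 mm


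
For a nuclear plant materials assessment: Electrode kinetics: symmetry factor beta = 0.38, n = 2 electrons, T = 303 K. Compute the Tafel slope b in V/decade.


Apply the Tafel slope relation: b = 2.303*R*T/(beta*n*F)
Numerator: 2.303 * 8.314 * 303 = 5801.58
Denominator: 0.38 * 2 * 96485 = 73328.6
b = 5801.58 / 73328.6 = 0.079 V/decade

0.079 V/decade


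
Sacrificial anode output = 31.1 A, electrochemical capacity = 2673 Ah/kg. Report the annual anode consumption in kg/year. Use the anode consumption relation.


Annual consumption = current * hours per year / capacity
Rate = 31.1 * 8760 / 2673 = 101.9 kg/year

101.9 kg/year


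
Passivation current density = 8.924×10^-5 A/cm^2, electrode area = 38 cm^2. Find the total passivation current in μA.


I = i_pass * A, then convert A → μA (×10^6)
I = 8.924×10^-5 * 38 * 10^6 = 3391.12 μA

3391.12 μA


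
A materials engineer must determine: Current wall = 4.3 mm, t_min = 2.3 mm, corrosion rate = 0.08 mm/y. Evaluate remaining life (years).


Apply the remaining-life relation: RL = (t_current − t_min) / CR
RL = (4.3 − 2.3) / 0.08 = 2.0 / 0.08 = 25.0 years

25.0 years


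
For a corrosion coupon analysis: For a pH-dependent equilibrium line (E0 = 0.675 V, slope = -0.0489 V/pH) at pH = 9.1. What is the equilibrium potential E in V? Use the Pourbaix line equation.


Apply the Pourbaix line equation: E = E0 + slope*pH
E = 0.675 + (-0.0489)*9.1 = 0.675 + (-0.44499) = 0.23001 V
Rounded to 4 decimal places: E = 0.2300 V

0.2300 V


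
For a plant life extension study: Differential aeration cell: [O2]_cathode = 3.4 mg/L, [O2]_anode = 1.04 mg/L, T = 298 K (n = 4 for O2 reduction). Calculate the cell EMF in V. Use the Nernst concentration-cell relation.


Apply the Nernst concentration-cell relation: E = (RT/nF)*ln(C_cathode/C_anode)
RT/nF = 8.314*298/(4*96485) = 0.00641958 V
ln(3.4/1.04) = 1.18455
E = 0.00641958 * 1.18455 = 0.0076 V

0.0076 V


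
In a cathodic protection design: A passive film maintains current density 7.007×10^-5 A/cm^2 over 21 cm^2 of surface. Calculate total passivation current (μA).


I = i_pass * A, then convert A → μA (×10^6)
I = 7.007×10^-5 * 21 * 10^6 = 1471.47 μA

1471.47 μA


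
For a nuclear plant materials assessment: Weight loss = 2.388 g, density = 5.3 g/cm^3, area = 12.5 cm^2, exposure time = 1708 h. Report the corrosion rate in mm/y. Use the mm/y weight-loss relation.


Apply the mm/y weight-loss relation: CR = 87600 * W / (D * A * T)
Numerator: 87600 * 2.388 = 209188.8
Denominator: 5.3 * 12.5 * 1708 = 113155.0
CR = 209188.8 / 113155.0 = 1.8487 mm/y

1.8487 mm/y


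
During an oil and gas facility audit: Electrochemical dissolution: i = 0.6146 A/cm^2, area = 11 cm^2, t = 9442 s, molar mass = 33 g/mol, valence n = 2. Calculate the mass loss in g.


Apply Faraday's law: m = i*A*t*M / (n*F)
Total charge passed Q = i*A*t = 0.6146*11*9442 = 63833.5852 C
m = Q*M/(n*F) = 63833.5852*33/(2*96485) = 10.9162 g

10.9162 g


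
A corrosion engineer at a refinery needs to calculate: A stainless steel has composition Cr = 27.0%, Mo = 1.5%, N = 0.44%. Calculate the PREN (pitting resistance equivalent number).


Apply the PREN formula: PREN = Cr + 3.3*Mo + 16*N
PREN = 27.0 + 3.3*1.5 + 16*0.44
PREN = 27.0 + 4.95 + 7.04 = 38.99

38.99


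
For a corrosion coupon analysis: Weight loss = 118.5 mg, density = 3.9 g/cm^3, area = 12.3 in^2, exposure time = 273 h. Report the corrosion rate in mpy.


Apply the mpy weight-loss relation: CR = 534 * W / (D * A * T)
Numerator: 534 * 118.5 = 63279.0
Denominator: 3.9 * 12.3 * 273 = 13095.81
CR = 63279.0 / 13095.81 = 4.832 mpy

4.832 mpy


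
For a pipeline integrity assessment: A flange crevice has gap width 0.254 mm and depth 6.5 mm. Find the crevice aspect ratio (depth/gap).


Aspect ratio = depth / gap
Ratio = 6.5 / 0.254 = 25.6

25.6


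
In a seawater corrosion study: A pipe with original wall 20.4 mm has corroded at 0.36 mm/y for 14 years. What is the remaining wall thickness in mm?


Remaining wall = original − CR × time
t = 20.4 − 0.36*14 = 20.4 − 5.04 = 15.36 mm

15.36 mm


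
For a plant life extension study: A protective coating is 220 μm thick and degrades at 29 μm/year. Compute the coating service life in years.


Service life = thickness / degradation rate
Life = 220 / 29 = 7.6 years

7.6 years


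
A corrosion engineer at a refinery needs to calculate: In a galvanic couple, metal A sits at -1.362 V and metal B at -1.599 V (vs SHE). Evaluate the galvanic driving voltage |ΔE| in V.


Driving voltage is the absolute potential difference.
|ΔE| = |-1.362 − (-1.599)| = 0.237 V

0.237 V


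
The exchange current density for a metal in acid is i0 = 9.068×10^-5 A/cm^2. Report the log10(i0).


i0 = 9.068×10^-5 A/cm^2
log10(i0) = -4.042

-4.042


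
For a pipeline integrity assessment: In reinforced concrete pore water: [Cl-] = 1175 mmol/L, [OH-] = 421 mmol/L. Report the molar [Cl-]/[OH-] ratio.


Threshold parameter = [Cl-] / [OH-] (molar basis; both in mmol/L, so units cancel)
Ratio = 1175 / 421 = 2.79

2.79


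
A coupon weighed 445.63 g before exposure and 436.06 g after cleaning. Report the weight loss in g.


Weight loss = initial − final
WL = 445.63 − 436.06 = 9.57 g

9.57 g


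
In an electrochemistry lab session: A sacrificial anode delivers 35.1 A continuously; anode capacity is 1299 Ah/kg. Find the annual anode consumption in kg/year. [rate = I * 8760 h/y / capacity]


Annual consumption = current * hours per year / capacity
Rate = 35.1 * 8760 / 1299 = 236.7 kg/year

236.7 kg/year


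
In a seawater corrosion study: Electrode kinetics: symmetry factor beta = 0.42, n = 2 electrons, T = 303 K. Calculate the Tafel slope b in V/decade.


Apply the Tafel slope relation: b = 2.303*R*T/(beta*n*F)
Numerator: 2.303 * 8.314 * 303 = 5801.58
Denominator: 0.42 * 2 * 96485 = 81047.4
b = 5801.58 / 81047.4 = 0.072 V/decade

0.072 V/decade


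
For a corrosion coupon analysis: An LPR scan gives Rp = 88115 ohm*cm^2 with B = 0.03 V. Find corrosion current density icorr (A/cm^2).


Apply the Stern-Geary relation: icorr = B / Rp
icorr = 0.03 / 88115 = 3.405×10^-7 A/cm^2

3.405×10^-7 A/cm^2


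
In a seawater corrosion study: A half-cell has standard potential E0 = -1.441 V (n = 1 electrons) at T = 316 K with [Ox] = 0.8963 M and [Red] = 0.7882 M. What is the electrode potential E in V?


Apply the Nernst equation: E = E0 + (RT/nF)*ln([Ox]/[Red])
Step 1: RT/nF = 8.314*316/(1*96485) = 0.02722935 V
Step 2: [Ox]/[Red] = 0.8963/0.7882 = 1.137148
Step 3: ln(1.137148) = 0.128523
Step 4: correction = 0.02722935 * 0.128523 = 0.0035 V
E = -1.441 + 0.0035 = -1.4375 V

-1.4375 V


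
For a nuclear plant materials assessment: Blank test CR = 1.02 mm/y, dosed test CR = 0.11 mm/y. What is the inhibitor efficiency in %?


Apply the inhibitor-efficiency definition: IE = (CR_blank − CR_inh)/CR_blank × 100
IE = (1.02 − 0.11) / 1.02 × 100
IE = 0.91 / 1.02 × 100 = 89.2 %

89.2 %


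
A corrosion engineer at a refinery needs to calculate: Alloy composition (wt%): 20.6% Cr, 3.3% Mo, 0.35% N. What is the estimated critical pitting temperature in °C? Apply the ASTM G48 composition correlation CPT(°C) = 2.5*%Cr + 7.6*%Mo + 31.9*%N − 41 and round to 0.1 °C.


Apply the ASTM G48 empirical CPT estimate: CPT(°C) = 2.5*%Cr + 7.6*%Mo + 31.9*%N − 41
2.5*20.6 = 51.5; 7.6*3.3 = 25.08; 31.9*0.35 = 11.165
CPT = 51.5 + 25.08 + 11.165 − 41 = 46.745 °C
Rounded to 0.1 °C: CPT ≈ 46.7 °C

46.7 °C


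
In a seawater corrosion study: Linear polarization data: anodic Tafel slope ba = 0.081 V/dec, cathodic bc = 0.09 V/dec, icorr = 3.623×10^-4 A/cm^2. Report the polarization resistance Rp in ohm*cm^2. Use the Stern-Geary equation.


Apply the Stern-Geary equation: Rp = ba*bc / (2.303*icorr*(ba+bc))
ba*bc = 0.081*0.09 = 0.00729
ba+bc = 0.171; 2.303*icorr*(ba+bc) = 2.303*3.623×10^-4*0.171 = 1.4267845×10^-4
Rp = 0.00729 / 1.4267845×10^-4 = 51.09 ohm*cm^2

51.09 ohm*cm^2


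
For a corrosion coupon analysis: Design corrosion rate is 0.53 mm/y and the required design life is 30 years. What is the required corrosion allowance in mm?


Corrosion allowance = CR × design life
CA = 0.53 * 30 = 15.9 mm

15.9 mm


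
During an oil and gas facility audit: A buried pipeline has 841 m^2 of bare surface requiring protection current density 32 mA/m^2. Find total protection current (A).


I = area * current density, then convert mA → A (÷1000)
I = 841 * 32 / 1000 = 26.91 A

26.91 A


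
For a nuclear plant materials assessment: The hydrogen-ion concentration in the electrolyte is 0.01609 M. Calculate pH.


pH = −log10[H+]
pH = −log10(0.01609) = 1.79

1.79


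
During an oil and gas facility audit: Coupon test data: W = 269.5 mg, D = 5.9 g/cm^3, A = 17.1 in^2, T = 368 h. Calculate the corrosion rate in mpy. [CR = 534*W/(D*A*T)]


Apply the mpy weight-loss relation: CR = 534 * W / (D * A * T)
Numerator: 534 * 269.5 = 143913.0
Denominator: 5.9 * 17.1 * 368 = 37127.52
CR = 143913.0 / 37127.52 = 3.8762 mpy

3.8762 mpy


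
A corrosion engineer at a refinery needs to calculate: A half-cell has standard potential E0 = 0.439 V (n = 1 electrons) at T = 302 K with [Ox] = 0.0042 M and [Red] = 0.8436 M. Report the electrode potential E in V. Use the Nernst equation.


Apply the Nernst equation: E = E0 + (RT/nF)*ln([Ox]/[Red])
Step 1: RT/nF = 8.314*302/(1*96485) = 0.02602299 V
Step 2: [Ox]/[Red] = 0.0042/0.8436 = 0.004979
Step 3: ln(0.004979) = -5.302526
Step 4: correction = 0.02602299 * -5.302526 = -0.138 V
E = 0.439 + -0.138 = 0.301 V

0.301 V


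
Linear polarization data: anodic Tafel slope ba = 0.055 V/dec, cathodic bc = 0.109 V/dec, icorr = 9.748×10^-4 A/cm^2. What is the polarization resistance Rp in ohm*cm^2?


Apply the Stern-Geary equation: Rp = ba*bc / (2.303*icorr*(ba+bc))
ba*bc = 0.055*0.109 = 0.005995
ba+bc = 0.164; 2.303*icorr*(ba+bc) = 2.303*9.748×10^-4*0.164 = 3.6817416×10^-4
Rp = 0.005995 / 3.6817416×10^-4 = 16.3 ohm*cm^2

16.3 ohm*cm^2


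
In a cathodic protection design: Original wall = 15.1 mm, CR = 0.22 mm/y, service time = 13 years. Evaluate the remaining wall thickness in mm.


Remaining wall = original − CR × time
t = 15.1 − 0.22*13 = 15.1 − 2.86 = 12.24 mm

12.24 mm


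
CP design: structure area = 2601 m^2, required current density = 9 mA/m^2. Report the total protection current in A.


I = area * current density, then convert mA → A (÷1000)
I = 2601 * 9 / 1000 = 23.41 A

23.41 A


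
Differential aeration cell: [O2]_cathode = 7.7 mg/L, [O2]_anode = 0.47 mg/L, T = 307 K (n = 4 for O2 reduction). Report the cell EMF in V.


Apply the Nernst concentration-cell relation: E = (RT/nF)*ln(C_cathode/C_anode)
RT/nF = 8.314*307/(4*96485) = 0.00661346 V
ln(7.7/0.47) = 2.79624
E = 0.00661346 * 2.79624 = 0.01849 V

0.01849 V


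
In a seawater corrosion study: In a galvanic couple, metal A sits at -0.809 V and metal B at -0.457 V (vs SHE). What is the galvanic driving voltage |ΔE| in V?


Driving voltage is the absolute potential difference.
|ΔE| = |-0.809 − (-0.457)| = 0.352 V

0.352 V


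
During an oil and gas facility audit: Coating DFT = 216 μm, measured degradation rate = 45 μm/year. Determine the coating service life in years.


Service life = thickness / degradation rate
Life = 216 / 45 = 4.8 years

4.8 years


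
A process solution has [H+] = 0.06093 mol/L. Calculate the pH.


pH = −log10[H+]
pH = −log10(0.06093) = 1.22

1.22


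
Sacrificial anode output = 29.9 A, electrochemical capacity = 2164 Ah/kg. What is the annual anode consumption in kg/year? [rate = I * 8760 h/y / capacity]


Annual consumption = current * hours per year / capacity
Rate = 29.9 * 8760 / 2164 = 121.0 kg/year

121.0 kg/year


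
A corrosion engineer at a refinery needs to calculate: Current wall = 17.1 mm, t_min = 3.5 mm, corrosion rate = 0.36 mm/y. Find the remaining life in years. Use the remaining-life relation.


Apply the remaining-life relation: RL = (t_current − t_min) / CR
RL = (17.1 − 3.5) / 0.36 = 13.6 / 0.36 = 37.8 years

37.8 years


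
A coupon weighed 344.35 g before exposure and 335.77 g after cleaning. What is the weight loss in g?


Weight loss = initial − final
WL = 344.35 − 335.77 = 8.58 g

8.58 g


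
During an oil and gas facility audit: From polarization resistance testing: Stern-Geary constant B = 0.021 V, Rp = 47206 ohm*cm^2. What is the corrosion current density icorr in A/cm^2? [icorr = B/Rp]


Apply the Stern-Geary relation: icorr = B / Rp
icorr = 0.021 / 47206 = 4.449×10^-7 A/cm^2

4.449×10^-7 A/cm^2


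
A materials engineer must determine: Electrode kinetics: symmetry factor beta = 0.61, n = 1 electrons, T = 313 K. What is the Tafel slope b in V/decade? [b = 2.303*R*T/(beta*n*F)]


Apply the Tafel slope relation: b = 2.303*R*T/(beta*n*F)
Numerator: 2.303 * 8.314 * 313 = 5993.06
Denominator: 0.61 * 1 * 96485 = 58855.85
b = 5993.06 / 58855.85 = 0.1018 V/decade

0.1018 V/decade


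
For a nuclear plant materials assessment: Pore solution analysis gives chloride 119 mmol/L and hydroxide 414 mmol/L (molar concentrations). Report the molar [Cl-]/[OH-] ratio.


Threshold parameter = [Cl-] / [OH-] (molar basis; both in mmol/L, so units cancel)
Ratio = 119 / 414 = 0.29

0.29
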